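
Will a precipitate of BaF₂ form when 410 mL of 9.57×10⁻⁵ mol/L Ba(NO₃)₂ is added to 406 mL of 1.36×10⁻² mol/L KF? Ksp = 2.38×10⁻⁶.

No

After mixing, V = 410 mL + 406 mL = 816 mL.
[Ba²⁺] = (9.57×10⁻⁵)(410)/816 = 4.81×10⁻⁵ mol/L
[F⁻] = (1.36×10⁻²)(406)/816 = 6.77×10⁻³ mol/L
Q = [Ba²⁺][F⁻]^2 = 2.20×10⁻⁹
Q < Ksp (2.20×10⁻⁹ vs 2.38×10⁻⁶); the solution remains unsaturated and no precipitate forms.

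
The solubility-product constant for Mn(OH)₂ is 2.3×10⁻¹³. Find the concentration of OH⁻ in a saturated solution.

Mn(OH)₂(s) ⇌ Mn²⁺(aq) + 2 OH⁻(aq)
Call the molar solubility s, so that [Mn²⁺] = s and [OH⁻] = 2s.
Ksp = [Mn²⁺][OH⁻]^2 = s · (2s)^2 = 4s^3 = 2.3×10⁻¹³
s = 3.9×10⁻⁵ mol/L
[OH⁻] = 2s = 7.7×10⁻⁵ mol/L

7.7×10⁻⁵ M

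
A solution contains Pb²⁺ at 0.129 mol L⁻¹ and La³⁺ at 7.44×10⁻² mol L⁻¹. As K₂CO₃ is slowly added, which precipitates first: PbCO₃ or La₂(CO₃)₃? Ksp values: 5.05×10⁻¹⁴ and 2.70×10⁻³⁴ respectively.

PbCO₃

Each salt precipitates once Q = Ksp for that salt.
For PbCO₃: [CO₃²⁻] = (Ksp/[Pb²⁺]) = 3.91×10⁻¹³ mol L⁻¹
For La₂(CO₃)₃: [CO₃²⁻] = (Ksp/[La³⁺]^2)^(1/3) = 3.65×10⁻¹¹ mol L⁻¹
PbCO₃ requires the lower [CO₃²⁻], so it precipitates first.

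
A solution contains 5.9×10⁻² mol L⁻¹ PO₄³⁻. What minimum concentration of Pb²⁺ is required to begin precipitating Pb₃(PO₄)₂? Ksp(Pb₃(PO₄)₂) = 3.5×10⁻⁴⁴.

2.2×10⁻¹⁴ M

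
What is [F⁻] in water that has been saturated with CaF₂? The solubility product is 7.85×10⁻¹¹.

5.39×10⁻⁴ M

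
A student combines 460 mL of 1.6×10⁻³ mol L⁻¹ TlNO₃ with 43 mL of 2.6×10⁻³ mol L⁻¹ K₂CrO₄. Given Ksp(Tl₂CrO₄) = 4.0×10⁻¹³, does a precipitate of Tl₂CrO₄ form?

Total volume after mixing = 460 + 43 = 503 mL.
[Tl⁺] = (1.6×10⁻³)(460)/503 = 1.5×10⁻³ mol L⁻¹
[CrO₄²⁻] = (2.6×10⁻³)(43)/503 = 2.2×10⁻⁴ mol L⁻¹
Q = [Tl⁺]^2[CrO₄²⁻] = 4.8×10⁻¹⁰
Since Q (4.8×10⁻¹⁰) exceeds Ksp (4.0×10⁻¹³), Tl₂CrO₄ will precipitate.

Yes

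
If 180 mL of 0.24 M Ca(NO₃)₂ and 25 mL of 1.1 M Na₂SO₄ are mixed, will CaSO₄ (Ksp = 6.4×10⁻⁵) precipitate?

Yes

Total volume after mixing = 180 + 25 = 205 mL.
[Ca²⁺] = (0.24)(180)/205 = 0.21 M
[SO₄²⁻] = (1.1)(25)/205 = 0.13 M
Q = [Ca²⁺][SO₄²⁻] = 2.8×10⁻²
Since Q (2.8×10⁻²) exceeds Ksp (6.4×10⁻⁵), CaSO₄ will precipitate.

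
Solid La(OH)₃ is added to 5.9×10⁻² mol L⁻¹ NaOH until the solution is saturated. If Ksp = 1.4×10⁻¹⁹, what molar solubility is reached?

La(OH)₃(s) ⇌ La³⁺(aq) + 3 OH⁻(aq)
With OH⁻ already at 5.9×10⁻² mol L⁻¹ and s small, take [OH⁻] ≈ 5.9×10⁻² mol L⁻¹ and [La³⁺] = s.
Ksp = [La³⁺][OH⁻]^3 = s(5.9×10⁻²)^3
s = 1.4×10⁻¹⁹ / (5.9×10⁻²)^3 = 6.8×10⁻¹⁶
s = 6.8×10⁻¹⁶ mol L⁻¹

6.8×10⁻¹⁶ M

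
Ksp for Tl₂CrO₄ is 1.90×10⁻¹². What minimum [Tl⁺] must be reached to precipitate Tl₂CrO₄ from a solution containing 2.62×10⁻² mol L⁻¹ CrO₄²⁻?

8.52×10⁻⁶ M

The threshold for precipitation is Q = Ksp.
Tl₂CrO₄(s) ⇌ 2 Tl⁺(aq) + CrO₄²⁻(aq)
Ksp = [Tl⁺]^2[CrO₄²⁻] = [Tl⁺]^2(2.62×10⁻²)
[Tl⁺]^2 = 1.90×10⁻¹² / (2.62×10⁻²) = 7.25×10⁻¹¹
[Tl⁺] = 8.52×10⁻⁶ mol L⁻¹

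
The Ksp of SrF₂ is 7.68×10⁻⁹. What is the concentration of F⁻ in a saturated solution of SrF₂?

2.49×10⁻³ M

SrF₂(s) ⇌ Sr²⁺(aq) + 2 F⁻(aq)
If s mol/L of SrF₂ dissolves, [Sr²⁺] = s and [F⁻] = 2s.
Ksp = [Sr²⁺][F⁻]^2 = s · (2s)^2 = 4s^3 = 7.68×10⁻⁹
s = 1.24×10⁻³ M
[F⁻] = 2s = 2.49×10⁻³ M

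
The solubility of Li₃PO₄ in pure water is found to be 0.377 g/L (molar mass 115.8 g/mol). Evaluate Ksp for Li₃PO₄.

Ksp = 3.03×10⁻⁹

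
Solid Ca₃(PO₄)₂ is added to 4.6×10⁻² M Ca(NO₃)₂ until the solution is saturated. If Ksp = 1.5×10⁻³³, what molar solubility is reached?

2.0×10⁻¹⁵ M

Ca₃(PO₄)₂(s) ⇌ 3 Ca²⁺(aq) + 2 PO₄³⁻(aq)
The solution already contains Ca²⁺ at 4.6×10⁻² M. Let s be the molar solubility of Ca₃(PO₄)₂.
[Ca²⁺] ≈ 4.6×10⁻² M (common ion dominates); [PO₄³⁻] = 2s.
Ksp = [Ca²⁺]^3[PO₄³⁻]^2 = (4.6×10⁻²)^3(2s)^2
(2s)^2 = 1.5×10⁻³³ / (4.6×10⁻²)^3 = 1.5×10⁻²⁹
s = 2.0×10⁻¹⁵ M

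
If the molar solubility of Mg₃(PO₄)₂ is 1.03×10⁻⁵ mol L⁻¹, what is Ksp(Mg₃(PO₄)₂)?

Mg₃(PO₄)₂(s) ⇌ 3 Mg²⁺(aq) + 2 PO₄³⁻(aq)
Let s be the molar solubility. Then [Mg²⁺] = 3s and [PO₄³⁻] = 2s.
Ksp = [Mg²⁺]^3[PO₄³⁻]^2 = (3s)^3 · (2s)^2 = 108s^5
Ksp = 108 × (1.03×10⁻⁵)^5 = 1.25×10⁻²³

Ksp = 1.25×10⁻²³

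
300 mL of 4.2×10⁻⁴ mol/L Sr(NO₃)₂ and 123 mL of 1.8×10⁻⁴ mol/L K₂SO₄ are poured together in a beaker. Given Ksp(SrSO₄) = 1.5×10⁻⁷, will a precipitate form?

No

After mixing, V = 300 mL + 123 mL = 423 mL.
[Sr²⁺] = (4.2×10⁻⁴)(300)/423 = 3.0×10⁻⁴ mol/L
[SO₄²⁻] = (1.8×10⁻⁴)(123)/423 = 5.2×10⁻⁵ mol/L
Q = [Sr²⁺][SO₄²⁻] = 1.6×10⁻⁸
Q = 1.6×10⁻⁸ < Ksp = 1.5×10⁻⁷, so the solution is unsaturated and no precipitate forms.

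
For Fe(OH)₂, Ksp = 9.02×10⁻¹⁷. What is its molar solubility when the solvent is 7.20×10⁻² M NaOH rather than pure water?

Fe(OH)₂(s) ⇌ Fe²⁺(aq) + 2 OH⁻(aq)
The solution already contains OH⁻ at 7.20×10⁻² M. Let s be the molar solubility of Fe(OH)₂.
[OH⁻] ≈ 7.20×10⁻² M (common ion dominates); [Fe²⁺] = s.
Ksp = [Fe²⁺][OH⁻]^2 = s(7.20×10⁻²)^2
s = 9.02×10⁻¹⁷ / (7.20×10⁻²)^2 = 1.74×10⁻¹⁴
s = 1.74×10⁻¹⁴ M

1.74×10⁻¹⁴ M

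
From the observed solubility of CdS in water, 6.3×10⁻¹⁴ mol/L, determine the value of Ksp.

CdS(s) ⇌ Cd²⁺(aq) + S²⁻(aq)
With molar solubility s: [Cd²⁺] = s, [S²⁻] = s.
Ksp = [Cd²⁺][S²⁻] = s · s = s^2
Ksp = (6.3×10⁻¹⁴)^2 = 4.0×10⁻²⁷

Ksp = 4.0×10⁻²⁷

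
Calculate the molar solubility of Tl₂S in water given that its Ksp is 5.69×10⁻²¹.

Tl₂S(s) ⇌ 2 Tl⁺(aq) + S²⁻(aq)
For each mole of Tl₂S that dissolves per liter, [Tl⁺] = 2s and [S²⁻] = s; let s denote this solubility.
Ksp = [Tl⁺]^2[S²⁻] = (2s)^2 · s = 4s^3
4s^3 = 5.69×10⁻²¹  ⇒  s^3 = 1.42×10⁻²¹
Taking the 3rd root, s = 1.12×10⁻⁷ mol/L.

1.12×10⁻⁷ M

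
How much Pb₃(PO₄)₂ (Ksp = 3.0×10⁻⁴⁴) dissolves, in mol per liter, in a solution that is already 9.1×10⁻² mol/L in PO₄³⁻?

5.1×10⁻¹⁵ M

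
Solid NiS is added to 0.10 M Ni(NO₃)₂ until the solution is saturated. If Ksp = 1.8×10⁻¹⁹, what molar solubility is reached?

NiS(s) ⇌ Ni²⁺(aq) + S²⁻(aq)
Let s be the solubility of NiS here. The common ion gives [Ni²⁺] ≈ 0.10 M, and [S²⁻] = s.
Ksp = [Ni²⁺][S²⁻] = (0.10)s
s = 1.8×10⁻¹⁹ / (0.10) = 1.8×10⁻¹⁸
s = 1.8×10⁻¹⁸ M

1.8×10⁻¹⁸ M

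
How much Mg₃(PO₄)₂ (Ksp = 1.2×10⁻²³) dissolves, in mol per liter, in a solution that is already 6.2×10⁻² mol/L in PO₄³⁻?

4.9×10⁻⁸ M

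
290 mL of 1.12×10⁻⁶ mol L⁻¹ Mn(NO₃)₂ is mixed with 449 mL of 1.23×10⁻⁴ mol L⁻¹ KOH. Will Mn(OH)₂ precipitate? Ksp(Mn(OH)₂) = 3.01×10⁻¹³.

After mixing, V = 290 mL + 449 mL = 739 mL.
[Mn²⁺] = (1.12×10⁻⁶)(290)/739 = 4.40×10⁻⁷ mol L⁻¹
[OH⁻] = (1.23×10⁻⁴)(449)/739 = 7.47×10⁻⁵ mol L⁻¹
Q = [Mn²⁺][OH⁻]^2 = 2.45×10⁻¹⁵
Since Q (2.45×10⁻¹⁵) is less than Ksp (3.01×10⁻¹³), no Mn(OH)₂ precipitates.

No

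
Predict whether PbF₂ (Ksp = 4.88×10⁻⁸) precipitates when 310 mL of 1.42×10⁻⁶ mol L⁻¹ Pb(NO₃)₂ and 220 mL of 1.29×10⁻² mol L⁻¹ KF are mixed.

The combined volume is 530 mL.
[Pb²⁺] = (1.42×10⁻⁶)(310)/530 = 8.31×10⁻⁷ mol L⁻¹
[F⁻] = (1.29×10⁻²)(220)/530 = 5.35×10⁻³ mol L⁻¹
Q = [Pb²⁺][F⁻]^2 = 2.38×10⁻¹¹
Q = 2.38×10⁻¹¹ < Ksp = 4.88×10⁻⁸, so the solution is unsaturated and no precipitate forms.

No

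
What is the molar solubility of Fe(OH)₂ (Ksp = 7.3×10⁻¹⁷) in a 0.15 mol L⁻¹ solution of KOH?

3.2×10⁻¹⁵ M

Fe(OH)₂(s) ⇌ Fe²⁺(aq) + 2 OH⁻(aq)
The solution already contains OH⁻ at 0.15 mol L⁻¹. Let s be the molar solubility of Fe(OH)₂.
[OH⁻] ≈ 0.15 mol L⁻¹ (common ion dominates); [Fe²⁺] = s.
Ksp = [Fe²⁺][OH⁻]^2 = s(0.15)^2
s = 7.3×10⁻¹⁷ / (0.15)^2 = 3.2×10⁻¹⁵
s = 3.2×10⁻¹⁵ mol L⁻¹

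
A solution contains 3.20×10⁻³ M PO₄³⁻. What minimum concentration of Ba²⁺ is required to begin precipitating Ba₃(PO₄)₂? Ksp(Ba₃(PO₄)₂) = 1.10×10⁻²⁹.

1.02×10⁻⁸ M

The threshold for precipitation is Q = Ksp.
Ba₃(PO₄)₂(s) ⇌ 3 Ba²⁺(aq) + 2 PO₄³⁻(aq)
Ksp = [Ba²⁺]^3[PO₄³⁻]^2 = [Ba²⁺]^3(3.20×10⁻³)^2
[Ba²⁺]^3 = 1.10×10⁻²⁹ / (3.20×10⁻³)^2 = 1.07×10⁻²⁴
[Ba²⁺] = 1.02×10⁻⁸ M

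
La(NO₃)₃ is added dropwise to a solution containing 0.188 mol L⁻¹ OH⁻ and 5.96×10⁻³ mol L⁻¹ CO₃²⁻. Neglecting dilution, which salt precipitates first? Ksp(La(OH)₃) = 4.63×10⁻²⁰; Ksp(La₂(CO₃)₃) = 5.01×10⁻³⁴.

La(OH)₃

A salt starts to precipitate once the ion product Q reaches its Ksp.
For La(OH)₃: [La³⁺] = (Ksp/[OH⁻]^3) = 6.97×10⁻¹⁸ mol L⁻¹
For La₂(CO₃)₃: [La³⁺] = (Ksp/[CO₃²⁻]^3)^(1/2) = 4.86×10⁻¹⁴ mol L⁻¹
The smaller threshold [La³⁺] is reached first, so La(OH)₃ precipitates first.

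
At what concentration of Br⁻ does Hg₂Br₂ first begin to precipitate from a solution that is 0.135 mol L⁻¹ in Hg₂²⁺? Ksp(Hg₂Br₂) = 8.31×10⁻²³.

The threshold for precipitation is Q = Ksp.
Hg₂Br₂(s) ⇌ Hg₂²⁺(aq) + 2 Br⁻(aq)
Ksp = [Hg₂²⁺][Br⁻]^2 = [Br⁻]^2(0.135)
[Br⁻]^2 = 8.31×10⁻²³ / (0.135) = 6.16×10⁻²²
[Br⁻] = 2.48×10⁻¹¹ mol L⁻¹

2.48×10⁻¹¹ M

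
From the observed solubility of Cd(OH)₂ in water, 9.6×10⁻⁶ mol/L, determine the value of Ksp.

Ksp = 3.5×10⁻¹⁵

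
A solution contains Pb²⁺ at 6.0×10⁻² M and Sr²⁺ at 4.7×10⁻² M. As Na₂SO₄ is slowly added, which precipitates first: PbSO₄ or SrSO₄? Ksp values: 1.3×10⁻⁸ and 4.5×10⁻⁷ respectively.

Precipitation of each salt begins when its ion product equals Ksp.
For PbSO₄: [SO₄²⁻] = (Ksp/[Pb²⁺]) = 2.2×10⁻⁷ M
For SrSO₄: [SO₄²⁻] = (Ksp/[Sr²⁺]) = 9.6×10⁻⁶ M
Since PbSO₄ needs less SO₄²⁻ to reach saturation, it precipitates first.

PbSO₄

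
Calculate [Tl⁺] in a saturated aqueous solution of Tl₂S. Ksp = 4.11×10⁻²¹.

Tl₂S(s) ⇌ 2 Tl⁺(aq) + S²⁻(aq)
With molar solubility s: [Tl⁺] = 2s, [S²⁻] = s.
Ksp = [Tl⁺]^2[S²⁻] = (2s)^2 · s = 4s^3 = 4.11×10⁻²¹
s = 1.01×10⁻⁷ M
[Tl⁺] = 2s = 2.02×10⁻⁷ M

2.02×10⁻⁷ M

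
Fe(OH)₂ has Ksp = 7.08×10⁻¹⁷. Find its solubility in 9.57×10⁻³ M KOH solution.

7.73×10⁻¹³ M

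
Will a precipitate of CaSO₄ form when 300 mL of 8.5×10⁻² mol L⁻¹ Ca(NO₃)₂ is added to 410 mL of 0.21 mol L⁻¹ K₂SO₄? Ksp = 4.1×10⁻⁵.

Yes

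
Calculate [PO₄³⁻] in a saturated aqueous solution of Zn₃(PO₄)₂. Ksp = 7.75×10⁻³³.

Zn₃(PO₄)₂(s) ⇌ 3 Zn²⁺(aq) + 2 PO₄³⁻(aq)
Let s be the molar solubility. Then [Zn²⁺] = 3s and [PO₄³⁻] = 2s.
Ksp = [Zn²⁺]^3[PO₄³⁻]^2 = (3s)^3 · (2s)^2 = 108s^5 = 7.75×10⁻³³
s = 1.48×10⁻⁷ mol L⁻¹
[PO₄³⁻] = 2s = 2.97×10⁻⁷ mol L⁻¹

2.97×10⁻⁷ M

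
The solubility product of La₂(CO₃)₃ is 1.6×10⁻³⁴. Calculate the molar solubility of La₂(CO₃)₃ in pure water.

6.8×10⁻⁸ M

La₂(CO₃)₃(s) ⇌ 2 La³⁺(aq) + 3 CO₃²⁻(aq)
Let s be the molar solubility. Then [La³⁺] = 2s and [CO₃²⁻] = 3s.
Ksp = [La³⁺]^2[CO₃²⁻]^3 = (2s)^2 · (3s)^3 = 108s^5
108s^5 = 1.6×10⁻³⁴  ⇒  s^5 = 1.5×10⁻³⁶
s = 6.8×10⁻⁸ mol/L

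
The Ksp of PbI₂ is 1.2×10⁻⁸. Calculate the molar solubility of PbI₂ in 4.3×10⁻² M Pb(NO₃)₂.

2.6×10⁻⁴ M

PbI₂(s) ⇌ Pb²⁺(aq) + 2 I⁻(aq)
Pb²⁺ is already present at 4.3×10⁻² M. If s mol/L of PbI₂ dissolves, [I⁻] = 2s while [Pb²⁺] ≈ 4.3×10⁻² M.
Ksp = [Pb²⁺][I⁻]^2 = (4.3×10⁻²)(2s)^2
(2s)^2 = 1.2×10⁻⁸ / (4.3×10⁻²) = 2.8×10⁻⁷
s = 2.6×10⁻⁴ M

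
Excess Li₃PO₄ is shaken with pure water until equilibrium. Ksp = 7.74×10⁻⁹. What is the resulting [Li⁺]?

Li₃PO₄(s) ⇌ 3 Li⁺(aq) + PO₄³⁻(aq)
For each mole of Li₃PO₄ that dissolves per liter, [Li⁺] = 3s and [PO₄³⁻] = s; let s denote this solubility.
Ksp = [Li⁺]^3[PO₄³⁻] = (3s)^3 · s = 27s^4 = 7.74×10⁻⁹
s = 4.11×10⁻³ mol L⁻¹
[Li⁺] = 3s = 1.23×10⁻² mol L⁻¹

1.23×10⁻² M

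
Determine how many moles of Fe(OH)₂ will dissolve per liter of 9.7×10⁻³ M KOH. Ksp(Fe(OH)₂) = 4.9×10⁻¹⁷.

5.2×10⁻¹³ M

Fe(OH)₂(s) ⇌ Fe²⁺(aq) + 2 OH⁻(aq)
OH⁻ is already present at 9.7×10⁻³ M. If s mol/L of Fe(OH)₂ dissolves, [Fe²⁺] = s while [OH⁻] ≈ 9.7×10⁻³ M.
Ksp = [Fe²⁺][OH⁻]^2 = s(9.7×10⁻³)^2
s = 4.9×10⁻¹⁷ / (9.7×10⁻³)^2 = 5.2×10⁻¹³
s = 5.2×10⁻¹³ M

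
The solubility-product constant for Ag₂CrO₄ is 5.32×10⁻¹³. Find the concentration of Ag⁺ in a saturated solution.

1.02×10⁻⁴ M

Ag₂CrO₄(s) ⇌ 2 Ag⁺(aq) + CrO₄²⁻(aq)
Call the molar solubility s, so that [Ag⁺] = 2s and [CrO₄²⁻] = s.
Ksp = [Ag⁺]^2[CrO₄²⁻] = (2s)^2 · s = 4s^3 = 5.32×10⁻¹³
s = 5.10×10⁻⁵ mol L⁻¹
[Ag⁺] = 2s = 1.02×10⁻⁴ mol L⁻¹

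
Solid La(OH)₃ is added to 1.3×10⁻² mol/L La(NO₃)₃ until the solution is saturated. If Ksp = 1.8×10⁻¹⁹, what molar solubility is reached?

8.0×10⁻⁷ M

La(OH)₃(s) ⇌ La³⁺(aq) + 3 OH⁻(aq)
The solution already contains La³⁺ at 1.3×10⁻² mol/L. Let s be the molar solubility of La(OH)₃.
[La³⁺] ≈ 1.3×10⁻² mol/L (common ion dominates); [OH⁻] = 3s.
Ksp = [La³⁺][OH⁻]^3 = (1.3×10⁻²)(3s)^3
(3s)^3 = 1.8×10⁻¹⁹ / (1.3×10⁻²) = 1.4×10⁻¹⁷
s = 8.0×10⁻⁷ mol/L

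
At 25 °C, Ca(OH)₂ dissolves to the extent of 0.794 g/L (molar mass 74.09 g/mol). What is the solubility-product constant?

Ksp = 4.92×10⁻⁶

Convert to molarity: s = 0.794 / 74.09 = 1.0717×10⁻² mol/L
Ca(OH)₂(s) ⇌ Ca²⁺(aq) + 2 OH⁻(aq)
With molar solubility s: [Ca²⁺] = s, [OH⁻] = 2s.
Ksp = [Ca²⁺][OH⁻]^2 = s · (2s)^2 = 4s^3
Ksp = 4 × (1.0717×10⁻²)^3 = 4.92×10⁻⁶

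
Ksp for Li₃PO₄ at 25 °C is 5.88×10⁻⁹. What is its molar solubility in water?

Li₃PO₄(s) ⇌ 3 Li⁺(aq) + PO₄³⁻(aq)
Call the molar solubility s, so that [Li⁺] = 3s and [PO₄³⁻] = s.
Ksp = [Li⁺]^3[PO₄³⁻] = (3s)^3 · s = 27s^4
27s^4 = 5.88×10⁻⁹  ⇒  s^4 = 2.18×10⁻¹⁰
s = 3.84×10⁻³ mol L⁻¹

3.84×10⁻³ M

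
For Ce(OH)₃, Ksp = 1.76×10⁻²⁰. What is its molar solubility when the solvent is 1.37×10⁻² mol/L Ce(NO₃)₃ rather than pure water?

3.62×10⁻⁷ M

Ce(OH)₃(s) ⇌ Ce³⁺(aq) + 3 OH⁻(aq)
Ce³⁺ is already present at 1.37×10⁻² mol/L. If s mol/L of Ce(OH)₃ dissolves, [OH⁻] = 3s while [Ce³⁺] ≈ 1.37×10⁻² mol/L.
Ksp = [Ce³⁺][OH⁻]^3 = (1.37×10⁻²)(3s)^3
(3s)^3 = 1.76×10⁻²⁰ / (1.37×10⁻²) = 1.28×10⁻¹⁸
s = 3.62×10⁻⁷ mol/L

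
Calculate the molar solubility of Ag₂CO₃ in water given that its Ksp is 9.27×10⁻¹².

1.32×10⁻⁴ M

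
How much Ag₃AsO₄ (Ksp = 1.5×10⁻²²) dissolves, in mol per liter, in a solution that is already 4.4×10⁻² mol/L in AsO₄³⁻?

5.0×10⁻⁸ M

Ag₃AsO₄(s) ⇌ 3 Ag⁺(aq) + AsO₄³⁻(aq)
With AsO₄³⁻ already at 4.4×10⁻² mol/L and s small, take [AsO₄³⁻] ≈ 4.4×10⁻² mol/L and [Ag⁺] = 3s.
Ksp = [Ag⁺]^3[AsO₄³⁻] = (3s)^3(4.4×10⁻²)
(3s)^3 = 1.5×10⁻²² / (4.4×10⁻²) = 3.4×10⁻²¹
s = 5.0×10⁻⁸ mol/L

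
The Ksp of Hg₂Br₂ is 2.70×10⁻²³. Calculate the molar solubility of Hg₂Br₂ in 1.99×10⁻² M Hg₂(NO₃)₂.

1.84×10⁻¹¹ M

Hg₂Br₂(s) ⇌ Hg₂²⁺(aq) + 2 Br⁻(aq)
The solution already contains Hg₂²⁺ at 1.99×10⁻² M. Let s be the molar solubility of Hg₂Br₂.
[Hg₂²⁺] ≈ 1.99×10⁻² M (common ion dominates); [Br⁻] = 2s.
Ksp = [Hg₂²⁺][Br⁻]^2 = (1.99×10⁻²)(2s)^2
(2s)^2 = 2.70×10⁻²³ / (1.99×10⁻²) = 1.36×10⁻²¹
s = 1.84×10⁻¹¹ M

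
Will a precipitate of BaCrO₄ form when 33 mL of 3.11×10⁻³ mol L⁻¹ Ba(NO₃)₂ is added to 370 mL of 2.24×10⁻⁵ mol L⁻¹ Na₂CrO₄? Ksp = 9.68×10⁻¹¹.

Total volume after mixing = 33 + 370 = 403 mL.
[Ba²⁺] = (3.11×10⁻³)(33)/403 = 2.55×10⁻⁴ mol L⁻¹
[CrO₄²⁻] = (2.24×10⁻⁵)(370)/403 = 2.06×10⁻⁵ mol L⁻¹
Q = [Ba²⁺][CrO₄²⁻] = 5.24×10⁻⁹
Because Q > Ksp (5.24×10⁻⁹ vs 9.68×10⁻¹¹), a precipitate of BaCrO₄ forms.

Yes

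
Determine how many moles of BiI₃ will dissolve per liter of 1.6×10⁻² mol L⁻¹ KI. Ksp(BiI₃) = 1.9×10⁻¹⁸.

4.6×10⁻¹³ M

BiI₃(s) ⇌ Bi³⁺(aq) + 3 I⁻(aq)
Let s be the solubility of BiI₃ here. The common ion gives [I⁻] ≈ 1.6×10⁻² mol L⁻¹, and [Bi³⁺] = s.
Ksp = [Bi³⁺][I⁻]^3 = s(1.6×10⁻²)^3
s = 1.9×10⁻¹⁸ / (1.6×10⁻²)^3 = 4.6×10⁻¹³
s = 4.6×10⁻¹³ mol L⁻¹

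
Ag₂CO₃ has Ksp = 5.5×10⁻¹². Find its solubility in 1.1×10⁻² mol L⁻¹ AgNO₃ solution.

Ag₂CO₃(s) ⇌ 2 Ag⁺(aq) + CO₃²⁻(aq)
The solution already contains Ag⁺ at 1.1×10⁻² mol L⁻¹. Let s be the molar solubility of Ag₂CO₃.
[Ag⁺] ≈ 1.1×10⁻² mol L⁻¹ (common ion dominates); [CO₃²⁻] = s.
Ksp = [Ag⁺]^2[CO₃²⁻] = (1.1×10⁻²)^2s
s = 5.5×10⁻¹² / (1.1×10⁻²)^2 = 4.5×10⁻⁸
s = 4.5×10⁻⁸ mol L⁻¹

4.5×10⁻⁸ M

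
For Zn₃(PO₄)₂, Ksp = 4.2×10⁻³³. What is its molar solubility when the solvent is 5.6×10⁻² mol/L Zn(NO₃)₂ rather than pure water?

2.4×10⁻¹⁵ M

Zn₃(PO₄)₂(s) ⇌ 3 Zn²⁺(aq) + 2 PO₄³⁻(aq)
Let s be the solubility of Zn₃(PO₄)₂ here. The common ion gives [Zn²⁺] ≈ 5.6×10⁻² mol/L, and [PO₄³⁻] = 2s.
Ksp = [Zn²⁺]^3[PO₄³⁻]^2 = (5.6×10⁻²)^3(2s)^2
(2s)^2 = 4.2×10⁻³³ / (5.6×10⁻²)^3 = 2.4×10⁻²⁹
s = 2.4×10⁻¹⁵ mol/L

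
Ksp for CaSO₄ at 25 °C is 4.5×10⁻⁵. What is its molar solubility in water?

CaSO₄(s) ⇌ Ca²⁺(aq) + SO₄²⁻(aq)
If s mol/L of CaSO₄ dissolves, [Ca²⁺] = s and [SO₄²⁻] = s.
Ksp = [Ca²⁺][SO₄²⁻] = s · s = s^2
s^2 = 4.5×10⁻⁵
s = (4.5×10⁻⁵)^(1/2) = 6.7×10⁻³ M

6.7×10⁻³ M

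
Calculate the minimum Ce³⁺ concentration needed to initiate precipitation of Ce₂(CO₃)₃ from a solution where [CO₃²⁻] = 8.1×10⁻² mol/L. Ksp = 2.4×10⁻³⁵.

Precipitation begins when Q = Ksp.
Ce₂(CO₃)₃(s) ⇌ 2 Ce³⁺(aq) + 3 CO₃²⁻(aq)
Ksp = [Ce³⁺]^2[CO₃²⁻]^3 = [Ce³⁺]^2(8.1×10⁻²)^3
[Ce³⁺]^2 = 2.4×10⁻³⁵ / (8.1×10⁻²)^3 = 4.5×10⁻³²
[Ce³⁺] = 2.1×10⁻¹⁶ mol/L

2.1×10⁻¹⁶ M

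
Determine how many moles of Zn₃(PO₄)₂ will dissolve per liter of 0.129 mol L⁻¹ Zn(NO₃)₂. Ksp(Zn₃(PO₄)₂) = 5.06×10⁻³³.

7.68×10⁻¹⁶ M

Zn₃(PO₄)₂(s) ⇌ 3 Zn²⁺(aq) + 2 PO₄³⁻(aq)
The solution already contains Zn²⁺ at 0.129 mol L⁻¹. Let s be the molar solubility of Zn₃(PO₄)₂.
[Zn²⁺] ≈ 0.129 mol L⁻¹ (common ion dominates); [PO₄³⁻] = 2s.
Ksp = [Zn²⁺]^3[PO₄³⁻]^2 = (0.129)^3(2s)^2
(2s)^2 = 5.06×10⁻³³ / (0.129)^3 = 2.36×10⁻³⁰
s = 7.68×10⁻¹⁶ mol L⁻¹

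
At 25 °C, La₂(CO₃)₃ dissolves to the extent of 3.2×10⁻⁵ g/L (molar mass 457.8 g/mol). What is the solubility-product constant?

Molar solubility s = (3.2×10⁻⁵ g/L) / (457.8 g/mol) = 6.990×10⁻⁸ mol/L
La₂(CO₃)₃(s) ⇌ 2 La³⁺(aq) + 3 CO₃²⁻(aq)
Call the molar solubility s, so that [La³⁺] = 2s and [CO₃²⁻] = 3s.
Ksp = [La³⁺]^2[CO₃²⁻]^3 = (2s)^2 · (3s)^3 = 108s^5
Ksp = 108 × (6.990×10⁻⁸)^5 = 1.8×10⁻³⁴

Ksp = 1.8×10⁻³⁴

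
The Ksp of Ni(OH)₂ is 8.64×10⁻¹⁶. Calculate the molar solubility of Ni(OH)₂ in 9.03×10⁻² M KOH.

Ni(OH)₂(s) ⇌ Ni²⁺(aq) + 2 OH⁻(aq)
Let s be the solubility of Ni(OH)₂ here. The common ion gives [OH⁻] ≈ 9.03×10⁻² M, and [Ni²⁺] = s.
Ksp = [Ni²⁺][OH⁻]^2 = s(9.03×10⁻²)^2
s = 8.64×10⁻¹⁶ / (9.03×10⁻²)^2 = 1.06×10⁻¹³
s = 1.06×10⁻¹³ M

1.06×10⁻¹³ M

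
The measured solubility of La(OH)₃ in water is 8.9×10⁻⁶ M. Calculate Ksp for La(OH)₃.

Ksp = 1.7×10⁻¹⁹

La(OH)₃(s) ⇌ La³⁺(aq) + 3 OH⁻(aq)
Let s be the molar solubility. Then [La³⁺] = s and [OH⁻] = 3s.
Ksp = [La³⁺][OH⁻]^3 = s · (3s)^3 = 27s^4
Ksp = 27 × (8.9×10⁻⁶)^4 = 1.7×10⁻¹⁹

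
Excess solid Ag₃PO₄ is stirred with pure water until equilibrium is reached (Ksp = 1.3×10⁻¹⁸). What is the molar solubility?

Ag₃PO₄(s) ⇌ 3 Ag⁺(aq) + PO₄³⁻(aq)
Let s be the molar solubility. Then [Ag⁺] = 3s and [PO₄³⁻] = s.
Ksp = [Ag⁺]^3[PO₄³⁻] = (3s)^3 · s = 27s^4
27s^4 = 1.3×10⁻¹⁸  ⇒  s^4 = 4.8×10⁻²⁰
s = 1.5×10⁻⁵ mol L⁻¹

1.5×10⁻⁵ M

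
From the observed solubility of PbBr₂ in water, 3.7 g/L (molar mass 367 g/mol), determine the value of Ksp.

Ksp = 4.1×10⁻⁶

Convert to molarity: s = 3.7 / 367 = 1.008×10⁻² mol/L
PbBr₂(s) ⇌ Pb²⁺(aq) + 2 Br⁻(aq)
If s mol/L of PbBr₂ dissolves, [Pb²⁺] = s and [Br⁻] = 2s.
Ksp = [Pb²⁺][Br⁻]^2 = s · (2s)^2 = 4s^3
Ksp = 4 × (1.008×10⁻²)^3 = 4.1×10⁻⁶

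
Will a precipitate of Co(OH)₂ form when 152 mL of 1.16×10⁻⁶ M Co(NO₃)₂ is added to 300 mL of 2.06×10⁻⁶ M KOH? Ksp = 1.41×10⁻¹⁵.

No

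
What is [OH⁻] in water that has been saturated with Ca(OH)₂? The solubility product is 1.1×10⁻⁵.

Ca(OH)₂(s) ⇌ Ca²⁺(aq) + 2 OH⁻(aq)
With molar solubility s: [Ca²⁺] = s, [OH⁻] = 2s.
Ksp = [Ca²⁺][OH⁻]^2 = s · (2s)^2 = 4s^3 = 1.1×10⁻⁵
s = 1.4×10⁻² M
[OH⁻] = 2s = 2.8×10⁻² M

2.8×10⁻² M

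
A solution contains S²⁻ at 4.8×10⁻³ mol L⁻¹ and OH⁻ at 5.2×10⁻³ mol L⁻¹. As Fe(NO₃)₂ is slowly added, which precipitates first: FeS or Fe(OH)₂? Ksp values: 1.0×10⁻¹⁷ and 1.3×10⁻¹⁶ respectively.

Precipitation begins when Q = Ksp.
For FeS: [Fe²⁺] = (Ksp/[S²⁻]) = 2.1×10⁻¹⁵ mol L⁻¹
For Fe(OH)₂: [Fe²⁺] = (Ksp/[OH⁻]^2) = 4.8×10⁻¹² mol L⁻¹
Since FeS needs less Fe²⁺ to reach saturation, it precipitates first.

FeS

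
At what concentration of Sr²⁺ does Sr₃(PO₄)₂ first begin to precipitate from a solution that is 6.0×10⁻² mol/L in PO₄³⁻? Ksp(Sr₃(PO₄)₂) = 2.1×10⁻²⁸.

Precipitation of each salt begins when its ion product equals Ksp.
Sr₃(PO₄)₂(s) ⇌ 3 Sr²⁺(aq) + 2 PO₄³⁻(aq)
Ksp = [Sr²⁺]^3[PO₄³⁻]^2 = [Sr²⁺]^3(6.0×10⁻²)^2
[Sr²⁺]^3 = 2.1×10⁻²⁸ / (6.0×10⁻²)^2 = 5.8×10⁻²⁶
[Sr²⁺] = 3.9×10⁻⁹ mol/L

3.9×10⁻⁹ M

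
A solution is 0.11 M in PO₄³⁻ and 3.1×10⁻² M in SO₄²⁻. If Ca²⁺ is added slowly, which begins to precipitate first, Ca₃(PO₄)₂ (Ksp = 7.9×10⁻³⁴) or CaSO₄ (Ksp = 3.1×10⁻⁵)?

Precipitation begins when Q = Ksp.
For Ca₃(PO₄)₂: [Ca²⁺] = (Ksp/[PO₄³⁻]^2)^(1/3) = 4.0×10⁻¹¹ M
For CaSO₄: [Ca²⁺] = (Ksp/[SO₄²⁻]) = 1.0×10⁻³ M
The smaller threshold [Ca²⁺] is reached first, so Ca₃(PO₄)₂ precipitates first.

Ca₃(PO₄)₂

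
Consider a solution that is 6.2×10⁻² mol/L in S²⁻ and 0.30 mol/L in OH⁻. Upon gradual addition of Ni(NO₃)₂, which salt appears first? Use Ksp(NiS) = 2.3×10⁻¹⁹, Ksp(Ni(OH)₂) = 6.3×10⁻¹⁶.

NiS

Precipitation of each salt begins when its ion product equals Ksp.
For NiS: [Ni²⁺] = (Ksp/[S²⁻]) = 3.7×10⁻¹⁸ mol/L
For Ni(OH)₂: [Ni²⁺] = (Ksp/[OH⁻]^2) = 7.0×10⁻¹⁵ mol/L
The smaller threshold [Ni²⁺] is reached first, so NiS precipitates first.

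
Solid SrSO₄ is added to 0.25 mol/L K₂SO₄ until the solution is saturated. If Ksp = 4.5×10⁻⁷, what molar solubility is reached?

1.8×10⁻⁶ M

SrSO₄(s) ⇌ Sr²⁺(aq) + SO₄²⁻(aq)
SO₄²⁻ is already present at 0.25 mol/L. If s mol/L of SrSO₄ dissolves, [Sr²⁺] = s while [SO₄²⁻] ≈ 0.25 mol/L.
Ksp = [Sr²⁺][SO₄²⁻] = s(0.25)
s = 4.5×10⁻⁷ / (0.25) = 1.8×10⁻⁶
s = 1.8×10⁻⁶ mol/L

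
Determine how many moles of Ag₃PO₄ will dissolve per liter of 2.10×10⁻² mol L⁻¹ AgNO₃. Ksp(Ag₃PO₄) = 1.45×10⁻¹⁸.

1.57×10⁻¹³ M

Ag₃PO₄(s) ⇌ 3 Ag⁺(aq) + PO₄³⁻(aq)
Ag⁺ is already present at 2.10×10⁻² mol L⁻¹. If s mol/L of Ag₃PO₄ dissolves, [PO₄³⁻] = s while [Ag⁺] ≈ 2.10×10⁻² mol L⁻¹.
Ksp = [Ag⁺]^3[PO₄³⁻] = (2.10×10⁻²)^3s
s = 1.45×10⁻¹⁸ / (2.10×10⁻²)^3 = 1.57×10⁻¹³
s = 1.57×10⁻¹³ mol L⁻¹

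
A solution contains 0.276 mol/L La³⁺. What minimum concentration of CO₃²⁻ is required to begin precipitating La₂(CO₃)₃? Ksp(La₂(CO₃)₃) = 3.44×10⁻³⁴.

Each salt precipitates once Q = Ksp for that salt.
La₂(CO₃)₃(s) ⇌ 2 La³⁺(aq) + 3 CO₃²⁻(aq)
Ksp = [La³⁺]^2[CO₃²⁻]^3 = [CO₃²⁻]^3(0.276)^2
[CO₃²⁻]^3 = 3.44×10⁻³⁴ / (0.276)^2 = 4.52×10⁻³³
[CO₃²⁻] = 1.65×10⁻¹¹ mol/L

1.65×10⁻¹¹ M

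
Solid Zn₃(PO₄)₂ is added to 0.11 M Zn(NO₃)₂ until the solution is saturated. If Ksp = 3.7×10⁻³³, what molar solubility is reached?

8.3×10⁻¹⁶ M

Zn₃(PO₄)₂(s) ⇌ 3 Zn²⁺(aq) + 2 PO₄³⁻(aq)
The solution already contains Zn²⁺ at 0.11 M. Let s be the molar solubility of Zn₃(PO₄)₂.
[Zn²⁺] ≈ 0.11 M (common ion dominates); [PO₄³⁻] = 2s.
Ksp = [Zn²⁺]^3[PO₄³⁻]^2 = (0.11)^3(2s)^2
(2s)^2 = 3.7×10⁻³³ / (0.11)^3 = 2.8×10⁻³⁰
s = 8.3×10⁻¹⁶ M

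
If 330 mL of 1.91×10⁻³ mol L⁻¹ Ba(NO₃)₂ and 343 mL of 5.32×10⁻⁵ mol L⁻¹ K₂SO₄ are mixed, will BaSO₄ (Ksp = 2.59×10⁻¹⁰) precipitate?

Yes

The combined volume is 673 mL.
[Ba²⁺] = (1.91×10⁻³)(330)/673 = 9.37×10⁻⁴ mol L⁻¹
[SO₄²⁻] = (5.32×10⁻⁵)(343)/673 = 2.71×10⁻⁵ mol L⁻¹
Q = [Ba²⁺][SO₄²⁻] = 2.54×10⁻⁸
Because Q > Ksp (2.54×10⁻⁸ vs 2.59×10⁻¹⁰), a precipitate of BaSO₄ forms.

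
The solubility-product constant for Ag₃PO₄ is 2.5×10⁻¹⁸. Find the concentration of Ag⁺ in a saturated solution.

Ag₃PO₄(s) ⇌ 3 Ag⁺(aq) + PO₄³⁻(aq)
With molar solubility s: [Ag⁺] = 3s, [PO₄³⁻] = s.
Ksp = [Ag⁺]^3[PO₄³⁻] = (3s)^3 · s = 27s^4 = 2.5×10⁻¹⁸
s = 1.7×10⁻⁵ M
[Ag⁺] = 3s = 5.2×10⁻⁵ M

5.2×10⁻⁵ M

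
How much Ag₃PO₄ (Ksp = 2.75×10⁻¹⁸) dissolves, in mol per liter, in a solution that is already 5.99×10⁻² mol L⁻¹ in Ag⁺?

1.28×10⁻¹⁴ M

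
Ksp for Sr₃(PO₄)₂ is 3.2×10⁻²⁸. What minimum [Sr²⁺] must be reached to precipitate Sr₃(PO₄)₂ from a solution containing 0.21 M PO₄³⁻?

1.9×10⁻⁹ M

Each salt precipitates once Q = Ksp for that salt.
Sr₃(PO₄)₂(s) ⇌ 3 Sr²⁺(aq) + 2 PO₄³⁻(aq)
Ksp = [Sr²⁺]^3[PO₄³⁻]^2 = [Sr²⁺]^3(0.21)^2
[Sr²⁺]^3 = 3.2×10⁻²⁸ / (0.21)^2 = 7.3×10⁻²⁷
[Sr²⁺] = 1.9×10⁻⁹ M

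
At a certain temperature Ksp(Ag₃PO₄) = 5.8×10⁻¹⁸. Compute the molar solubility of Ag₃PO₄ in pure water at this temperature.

Ag₃PO₄(s) ⇌ 3 Ag⁺(aq) + PO₄³⁻(aq)
With molar solubility s: [Ag⁺] = 3s, [PO₄³⁻] = s.
Ksp = [Ag⁺]^3[PO₄³⁻] = (3s)^3 · s = 27s^4
27s^4 = 5.8×10⁻¹⁸  ⇒  s^4 = 2.1×10⁻¹⁹
Taking the 4th root, s = 2.2×10⁻⁵ M.

2.2×10⁻⁵ M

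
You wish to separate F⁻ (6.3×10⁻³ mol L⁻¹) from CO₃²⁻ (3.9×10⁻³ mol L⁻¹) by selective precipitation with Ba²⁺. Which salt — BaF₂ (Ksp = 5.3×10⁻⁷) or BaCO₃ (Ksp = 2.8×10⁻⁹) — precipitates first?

BaCO₃

Each salt precipitates once Q = Ksp for that salt.
For BaF₂: [Ba²⁺] = (Ksp/[F⁻]^2) = 1.3×10⁻² mol L⁻¹
For BaCO₃: [Ba²⁺] = (Ksp/[CO₃²⁻]) = 7.2×10⁻⁷ mol L⁻¹
Since BaCO₃ needs less Ba²⁺ to reach saturation, it precipitates first.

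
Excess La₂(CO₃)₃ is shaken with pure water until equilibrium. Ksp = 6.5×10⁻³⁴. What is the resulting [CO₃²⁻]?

2.7×10⁻⁷ M

La₂(CO₃)₃(s) ⇌ 2 La³⁺(aq) + 3 CO₃²⁻(aq)
For each mole of La₂(CO₃)₃ that dissolves per liter, [La³⁺] = 2s and [CO₃²⁻] = 3s; let s denote this solubility.
Ksp = [La³⁺]^2[CO₃²⁻]^3 = (2s)^2 · (3s)^3 = 108s^5 = 6.5×10⁻³⁴
s = 9.0×10⁻⁸ mol L⁻¹
[CO₃²⁻] = 3s = 2.7×10⁻⁷ mol L⁻¹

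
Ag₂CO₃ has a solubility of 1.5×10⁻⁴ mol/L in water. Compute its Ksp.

Ksp = 1.4×10⁻¹¹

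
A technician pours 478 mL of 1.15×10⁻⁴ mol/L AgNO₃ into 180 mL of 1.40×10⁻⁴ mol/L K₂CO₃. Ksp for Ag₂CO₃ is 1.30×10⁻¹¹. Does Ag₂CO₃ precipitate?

Total volume after mixing = 478 + 180 = 658 mL.
[Ag⁺] = (1.15×10⁻⁴)(478)/658 = 8.35×10⁻⁵ mol/L
[CO₃²⁻] = (1.40×10⁻⁴)(180)/658 = 3.83×10⁻⁵ mol/L
Q = [Ag⁺]^2[CO₃²⁻] = 2.67×10⁻¹³
Since Q (2.67×10⁻¹³) is less than Ksp (1.30×10⁻¹¹), no Ag₂CO₃ precipitates.

No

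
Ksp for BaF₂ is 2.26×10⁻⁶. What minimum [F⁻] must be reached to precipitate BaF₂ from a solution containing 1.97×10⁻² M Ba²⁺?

1.07×10⁻² M

Precipitation of each salt begins when its ion product equals Ksp.
BaF₂(s) ⇌ Ba²⁺(aq) + 2 F⁻(aq)
Ksp = [Ba²⁺][F⁻]^2 = [F⁻]^2(1.97×10⁻²)
[F⁻]^2 = 2.26×10⁻⁶ / (1.97×10⁻²) = 1.15×10⁻⁴
[F⁻] = 1.07×10⁻² M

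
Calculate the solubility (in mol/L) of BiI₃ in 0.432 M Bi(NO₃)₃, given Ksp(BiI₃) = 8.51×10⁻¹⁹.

4.18×10⁻⁷ M

BiI₃(s) ⇌ Bi³⁺(aq) + 3 I⁻(aq)
The solution already contains Bi³⁺ at 0.432 M. Let s be the molar solubility of BiI₃.
[Bi³⁺] ≈ 0.432 M (common ion dominates); [I⁻] = 3s.
Ksp = [Bi³⁺][I⁻]^3 = (0.432)(3s)^3
(3s)^3 = 8.51×10⁻¹⁹ / (0.432) = 1.97×10⁻¹⁸
s = 4.18×10⁻⁷ M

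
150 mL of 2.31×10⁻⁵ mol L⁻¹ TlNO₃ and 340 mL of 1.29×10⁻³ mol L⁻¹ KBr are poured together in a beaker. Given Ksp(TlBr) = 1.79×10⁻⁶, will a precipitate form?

After mixing, V = 150 mL + 340 mL = 490 mL.
[Tl⁺] = (2.31×10⁻⁵)(150)/490 = 7.07×10⁻⁶ mol L⁻¹
[Br⁻] = (1.29×10⁻³)(340)/490 = 8.95×10⁻⁴ mol L⁻¹
Q = [Tl⁺][Br⁻] = 6.33×10⁻⁹
Q < Ksp (6.33×10⁻⁹ vs 1.79×10⁻⁶); the solution remains unsaturated and no precipitate forms.

No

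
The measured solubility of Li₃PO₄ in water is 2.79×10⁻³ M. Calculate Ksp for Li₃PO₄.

Ksp = 1.64×10⁻⁹

Li₃PO₄(s) ⇌ 3 Li⁺(aq) + PO₄³⁻(aq)
Let s be the molar solubility. Then [Li⁺] = 3s and [PO₄³⁻] = s.
Ksp = [Li⁺]^3[PO₄³⁻] = (3s)^3 · s = 27s^4
Ksp = 27 × (2.79×10⁻³)^4 = 1.64×10⁻⁹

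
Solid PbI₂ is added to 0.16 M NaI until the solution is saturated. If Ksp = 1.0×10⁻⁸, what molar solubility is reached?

PbI₂(s) ⇌ Pb²⁺(aq) + 2 I⁻(aq)
The solution already contains I⁻ at 0.16 M. Let s be the molar solubility of PbI₂.
[I⁻] ≈ 0.16 M (common ion dominates); [Pb²⁺] = s.
Ksp = [Pb²⁺][I⁻]^2 = s(0.16)^2
s = 1.0×10⁻⁸ / (0.16)^2 = 3.9×10⁻⁷
s = 3.9×10⁻⁷ M

3.9×10⁻⁷ M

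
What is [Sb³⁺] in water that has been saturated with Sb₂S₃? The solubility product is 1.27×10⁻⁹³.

2.07×10⁻¹⁹ M

Sb₂S₃(s) ⇌ 2 Sb³⁺(aq) + 3 S²⁻(aq)
Call the molar solubility s, so that [Sb³⁺] = 2s and [S²⁻] = 3s.
Ksp = [Sb³⁺]^2[S²⁻]^3 = (2s)^2 · (3s)^3 = 108s^5 = 1.27×10⁻⁹³
s = 1.03×10⁻¹⁹ mol/L
[Sb³⁺] = 2s = 2.07×10⁻¹⁹ mol/L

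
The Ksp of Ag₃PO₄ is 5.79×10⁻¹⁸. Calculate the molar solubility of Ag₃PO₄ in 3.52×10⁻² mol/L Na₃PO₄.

1.83×10⁻⁶ M

Ag₃PO₄(s) ⇌ 3 Ag⁺(aq) + PO₄³⁻(aq)
PO₄³⁻ is already present at 3.52×10⁻² mol/L. If s mol/L of Ag₃PO₄ dissolves, [Ag⁺] = 3s while [PO₄³⁻] ≈ 3.52×10⁻² mol/L.
Ksp = [Ag⁺]^3[PO₄³⁻] = (3s)^3(3.52×10⁻²)
(3s)^3 = 5.79×10⁻¹⁸ / (3.52×10⁻²) = 1.64×10⁻¹⁶
s = 1.83×10⁻⁶ mol/L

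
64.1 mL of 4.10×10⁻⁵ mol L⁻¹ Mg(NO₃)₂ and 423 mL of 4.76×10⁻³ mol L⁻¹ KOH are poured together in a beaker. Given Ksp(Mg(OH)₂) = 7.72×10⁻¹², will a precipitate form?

Yes

After mixing, V = 64.1 mL + 423 mL = 487.1 mL.
[Mg²⁺] = (4.10×10⁻⁵)(64.1)/487.1 = 5.40×10⁻⁶ mol L⁻¹
[OH⁻] = (4.76×10⁻³)(423)/487.1 = 4.13×10⁻³ mol L⁻¹
Q = [Mg²⁺][OH⁻]^2 = 9.22×10⁻¹¹
Since Q (9.22×10⁻¹¹) exceeds Ksp (7.72×10⁻¹²), Mg(OH)₂ will precipitate.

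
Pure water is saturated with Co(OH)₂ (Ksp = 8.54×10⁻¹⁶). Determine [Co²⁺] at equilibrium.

5.98×10⁻⁶ M

Co(OH)₂(s) ⇌ Co²⁺(aq) + 2 OH⁻(aq)
Let s be the molar solubility. Then [Co²⁺] = s and [OH⁻] = 2s.
Ksp = [Co²⁺][OH⁻]^2 = s · (2s)^2 = 4s^3 = 8.54×10⁻¹⁶
s = 5.98×10⁻⁶ mol L⁻¹
[Co²⁺] = s = 5.98×10⁻⁶ mol L⁻¹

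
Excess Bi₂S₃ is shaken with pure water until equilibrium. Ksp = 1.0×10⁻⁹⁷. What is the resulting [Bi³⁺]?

3.1×10⁻²⁰ M

Bi₂S₃(s) ⇌ 2 Bi³⁺(aq) + 3 S²⁻(aq)
Let s be the molar solubility. Then [Bi³⁺] = 2s and [S²⁻] = 3s.
Ksp = [Bi³⁺]^2[S²⁻]^3 = (2s)^2 · (3s)^3 = 108s^5 = 1.0×10⁻⁹⁷
s = 1.6×10⁻²⁰ mol/L
[Bi³⁺] = 2s = 3.1×10⁻²⁰ mol/L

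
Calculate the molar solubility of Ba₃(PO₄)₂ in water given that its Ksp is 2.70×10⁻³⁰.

Ba₃(PO₄)₂(s) ⇌ 3 Ba²⁺(aq) + 2 PO₄³⁻(aq)
If s mol/L of Ba₃(PO₄)₂ dissolves, [Ba²⁺] = 3s and [PO₄³⁻] = 2s.
Ksp = [Ba²⁺]^3[PO₄³⁻]^2 = (3s)^3 · (2s)^2 = 108s^5
108s^5 = 2.70×10⁻³⁰  ⇒  s^5 = 2.50×10⁻³²
s = 4.78×10⁻⁷ M

4.78×10⁻⁷ M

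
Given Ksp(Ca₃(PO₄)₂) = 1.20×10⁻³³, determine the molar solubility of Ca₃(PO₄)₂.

1.02×10⁻⁷ M

Ca₃(PO₄)₂(s) ⇌ 3 Ca²⁺(aq) + 2 PO₄³⁻(aq)
Call the molar solubility s, so that [Ca²⁺] = 3s and [PO₄³⁻] = 2s.
Ksp = [Ca²⁺]^3[PO₄³⁻]^2 = (3s)^3 · (2s)^2 = 108s^5
108s^5 = 1.20×10⁻³³  ⇒  s^5 = 1.11×10⁻³⁵
s = (1.11×10⁻³⁵)^(1/5) = 1.02×10⁻⁷ mol/L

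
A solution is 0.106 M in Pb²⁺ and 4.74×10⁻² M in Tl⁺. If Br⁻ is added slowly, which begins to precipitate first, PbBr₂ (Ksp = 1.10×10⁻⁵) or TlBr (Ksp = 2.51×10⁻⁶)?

TlBr

Each salt precipitates once Q = Ksp for that salt.
For PbBr₂: [Br⁻] = (Ksp/[Pb²⁺])^(1/2) = 1.02×10⁻² M
For TlBr: [Br⁻] = (Ksp/[Tl⁺]) = 5.30×10⁻⁵ M
Since TlBr needs less Br⁻ to reach saturation, it precipitates first.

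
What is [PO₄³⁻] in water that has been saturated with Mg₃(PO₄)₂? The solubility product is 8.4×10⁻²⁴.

Mg₃(PO₄)₂(s) ⇌ 3 Mg²⁺(aq) + 2 PO₄³⁻(aq)
Let s be the molar solubility. Then [Mg²⁺] = 3s and [PO₄³⁻] = 2s.
Ksp = [Mg²⁺]^3[PO₄³⁻]^2 = (3s)^3 · (2s)^2 = 108s^5 = 8.4×10⁻²⁴
s = 9.5×10⁻⁶ mol/L
[PO₄³⁻] = 2s = 1.9×10⁻⁵ mol/L

1.9×10⁻⁵ M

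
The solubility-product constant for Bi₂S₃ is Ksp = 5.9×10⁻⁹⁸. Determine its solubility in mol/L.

Bi₂S₃(s) ⇌ 2 Bi³⁺(aq) + 3 S²⁻(aq)
Let s be the molar solubility. Then [Bi³⁺] = 2s and [S²⁻] = 3s.
Ksp = [Bi³⁺]^2[S²⁻]^3 = (2s)^2 · (3s)^3 = 108s^5
108s^5 = 5.9×10⁻⁹⁸  ⇒  s^5 = 5.5×10⁻¹⁰⁰
s = 1.4×10⁻²⁰ mol L⁻¹

1.4×10⁻²⁰ M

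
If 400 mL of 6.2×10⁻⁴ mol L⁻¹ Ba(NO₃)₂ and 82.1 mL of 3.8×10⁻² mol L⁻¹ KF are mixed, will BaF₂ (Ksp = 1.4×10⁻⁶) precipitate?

No

The combined volume is 482.1 mL.
[Ba²⁺] = (6.2×10⁻⁴)(400)/482.1 = 5.1×10⁻⁴ mol L⁻¹
[F⁻] = (3.8×10⁻²)(82.1)/482.1 = 6.5×10⁻³ mol L⁻¹
Q = [Ba²⁺][F⁻]^2 = 2.2×10⁻⁸
Q = 2.2×10⁻⁸ < Ksp = 1.4×10⁻⁶, so the solution is unsaturated and no precipitate forms.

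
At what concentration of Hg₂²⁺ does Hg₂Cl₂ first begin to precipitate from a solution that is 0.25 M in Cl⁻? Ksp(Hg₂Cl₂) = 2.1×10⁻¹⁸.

3.4×10⁻¹⁷ M

Precipitation begins when Q = Ksp.
Hg₂Cl₂(s) ⇌ Hg₂²⁺(aq) + 2 Cl⁻(aq)
Ksp = [Hg₂²⁺][Cl⁻]^2 = [Hg₂²⁺](0.25)^2
[Hg₂²⁺] = 2.1×10⁻¹⁸ / (0.25)^2 = 3.4×10⁻¹⁷
[Hg₂²⁺] = 3.4×10⁻¹⁷ M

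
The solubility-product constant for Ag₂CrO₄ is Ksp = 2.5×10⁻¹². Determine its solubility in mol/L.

Ag₂CrO₄(s) ⇌ 2 Ag⁺(aq) + CrO₄²⁻(aq)
If s mol/L of Ag₂CrO₄ dissolves, [Ag⁺] = 2s and [CrO₄²⁻] = s.
Ksp = [Ag⁺]^2[CrO₄²⁻] = (2s)^2 · s = 4s^3
4s^3 = 2.5×10⁻¹²  ⇒  s^3 = 6.3×10⁻¹³
s = (6.3×10⁻¹³)^(1/3) = 8.5×10⁻⁵ mol/L

8.5×10⁻⁵ M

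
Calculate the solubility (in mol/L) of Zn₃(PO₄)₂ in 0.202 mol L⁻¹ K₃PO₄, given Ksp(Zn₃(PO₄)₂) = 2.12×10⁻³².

Zn₃(PO₄)₂(s) ⇌ 3 Zn²⁺(aq) + 2 PO₄³⁻(aq)
Let s be the solubility of Zn₃(PO₄)₂ here. The common ion gives [PO₄³⁻] ≈ 0.202 mol L⁻¹, and [Zn²⁺] = 3s.
Ksp = [Zn²⁺]^3[PO₄³⁻]^2 = (3s)^3(0.202)^2
(3s)^3 = 2.12×10⁻³² / (0.202)^2 = 5.20×10⁻³¹
s = 2.68×10⁻¹¹ mol L⁻¹

2.68×10⁻¹¹ M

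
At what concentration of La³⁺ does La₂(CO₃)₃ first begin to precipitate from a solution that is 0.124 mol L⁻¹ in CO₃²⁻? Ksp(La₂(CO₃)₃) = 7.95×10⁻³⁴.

Precipitation begins when Q = Ksp.
La₂(CO₃)₃(s) ⇌ 2 La³⁺(aq) + 3 CO₃²⁻(aq)
Ksp = [La³⁺]^2[CO₃²⁻]^3 = [La³⁺]^2(0.124)^3
[La³⁺]^2 = 7.95×10⁻³⁴ / (0.124)^3 = 4.17×10⁻³¹
[La³⁺] = 6.46×10⁻¹⁶ mol L⁻¹

6.46×10⁻¹⁶ M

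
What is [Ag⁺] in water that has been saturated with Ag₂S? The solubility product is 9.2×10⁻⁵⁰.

5.7×10⁻¹⁷ M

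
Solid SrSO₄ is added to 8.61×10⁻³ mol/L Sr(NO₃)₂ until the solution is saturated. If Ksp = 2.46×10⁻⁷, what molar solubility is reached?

2.86×10⁻⁵ M

SrSO₄(s) ⇌ Sr²⁺(aq) + SO₄²⁻(aq)
Sr²⁺ is already present at 8.61×10⁻³ mol/L. If s mol/L of SrSO₄ dissolves, [SO₄²⁻] = s while [Sr²⁺] ≈ 8.61×10⁻³ mol/L.
Ksp = [Sr²⁺][SO₄²⁻] = (8.61×10⁻³)s
s = 2.46×10⁻⁷ / (8.61×10⁻³) = 2.86×10⁻⁵
s = 2.86×10⁻⁵ mol/L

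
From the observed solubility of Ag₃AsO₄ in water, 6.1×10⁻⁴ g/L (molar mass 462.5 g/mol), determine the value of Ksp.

Ksp = 8.2×10⁻²³

Convert to molarity: s = 6.1×10⁻⁴ / 462.5 = 1.319×10⁻⁶ mol/L
Ag₃AsO₄(s) ⇌ 3 Ag⁺(aq) + AsO₄³⁻(aq)
If s mol/L of Ag₃AsO₄ dissolves, [Ag⁺] = 3s and [AsO₄³⁻] = s.
Ksp = [Ag⁺]^3[AsO₄³⁻] = (3s)^3 · s = 27s^4
Ksp = 27 × (1.319×10⁻⁶)^4 = 8.2×10⁻²³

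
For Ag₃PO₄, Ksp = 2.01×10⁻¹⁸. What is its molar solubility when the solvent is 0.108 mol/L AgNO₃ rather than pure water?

Ag₃PO₄(s) ⇌ 3 Ag⁺(aq) + PO₄³⁻(aq)
The solution already contains Ag⁺ at 0.108 mol/L. Let s be the molar solubility of Ag₃PO₄.
[Ag⁺] ≈ 0.108 mol/L (common ion dominates); [PO₄³⁻] = s.
Ksp = [Ag⁺]^3[PO₄³⁻] = (0.108)^3s
s = 2.01×10⁻¹⁸ / (0.108)^3 = 1.60×10⁻¹⁵
s = 1.60×10⁻¹⁵ mol/L

1.60×10⁻¹⁵ M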